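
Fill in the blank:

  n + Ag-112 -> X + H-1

Pd-112

Conserve mass number: 1 + 112 = A + 1, so A = 112.
Conserve atomic number: 0 + 47 = Z + 1, so Z = 46.
Z = 46 is palladium, so the species is Pd-112.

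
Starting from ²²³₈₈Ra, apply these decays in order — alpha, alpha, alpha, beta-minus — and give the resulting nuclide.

Bi-211

Start: (A, Z) = (223, 88).
After α: (219, 86).
After α: (215, 84).
After α: (211, 82).
After β⁻: (211, 83).
Z = 83 is bismuth.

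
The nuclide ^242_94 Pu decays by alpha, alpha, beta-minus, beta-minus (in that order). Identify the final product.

Start: (A, Z) = (242, 94).
After α: (238, 92).
After α: (234, 90).
After β⁻: (234, 91).
After β⁻: (234, 92).
Z = 92 is uranium.

U-234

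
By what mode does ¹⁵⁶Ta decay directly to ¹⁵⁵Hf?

ΔA = 155 − 156 = -1; ΔZ = 72 − 73 = -1.
A drops by 1 and Z drops by 1 — a proton was emitted.

proton emission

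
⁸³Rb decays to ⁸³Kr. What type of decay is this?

beta-plus decay or electron capture

ΔA = 83 − 83 = 0; ΔZ = 36 − 37 = -1.
A is unchanged and Z drops by 1 — a proton has become a neutron (β⁺ emission or electron capture).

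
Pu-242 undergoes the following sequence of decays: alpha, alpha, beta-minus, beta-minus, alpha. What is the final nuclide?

Th-230

Start: (A, Z) = (242, 94).
After α: (238, 92).
After α: (234, 90).
After β⁻: (234, 91).
After β⁻: (234, 92).
After α: (230, 90).
Z = 90 is thorium.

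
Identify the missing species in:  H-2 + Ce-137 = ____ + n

Conserve mass number: 2 + 137 = A + 1, so A = 138.
Conserve atomic number: 1 + 58 = Z + 0, so Z = 59.
Z = 59 is praseodymium, so the species is Pr-138.

Pr-138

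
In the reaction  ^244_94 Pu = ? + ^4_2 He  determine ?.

U-240

Conserve mass number: 244 = A + 4, so A = 240.
Conserve atomic number: 94 = Z + 2, so Z = 92.
Z = 92 is uranium, so the species is ^240_92 U.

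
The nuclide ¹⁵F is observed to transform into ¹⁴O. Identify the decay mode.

proton emission

ΔA = 14 − 15 = -1; ΔZ = 8 − 9 = -1.
A drops by 1 and Z drops by 1 — a proton was emitted.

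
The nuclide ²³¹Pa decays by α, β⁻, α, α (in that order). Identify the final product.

Rn-219

Start: (A, Z) = (231, 91).
After α: (227, 89).
After β⁻: (227, 90).
After α: (223, 88).
After α: (219, 86).
Z = 86 is radon.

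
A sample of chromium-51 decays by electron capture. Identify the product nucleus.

Electron capture: mass number changes by +0, atomic number by -1.
A: 51 = 51; Z: 24 − 1 = 23.
Z = 23 is vanadium, so the daughter is vanadium-51.

V-51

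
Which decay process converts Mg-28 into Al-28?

beta-minus decay

ΔA = 28 − 28 = 0; ΔZ = 13 − 12 = +1.
A is unchanged and Z rises by 1 — a neutron has become a proton (β⁻ decay).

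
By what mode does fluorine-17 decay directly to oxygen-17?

ΔA = 17 − 17 = 0; ΔZ = 8 − 9 = -1.
A is unchanged and Z drops by 1 — a proton has become a neutron (β⁺ emission or electron capture).

beta-plus decay or electron capture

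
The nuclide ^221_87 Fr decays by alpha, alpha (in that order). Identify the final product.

Bi-213

Start: (A, Z) = (221, 87).
After α: (217, 85).
After α: (213, 83).
Z = 83 is bismuth.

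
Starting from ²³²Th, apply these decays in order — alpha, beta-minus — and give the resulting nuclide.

Ac-228

Start: (A, Z) = (232, 90).
After α: (228, 88).
After β⁻: (228, 89).
Z = 89 is actinium.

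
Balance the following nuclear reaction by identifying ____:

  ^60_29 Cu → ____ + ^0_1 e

Ni-60

Conserve mass number: 60 = A + 0, so A = 60.
Conserve atomic number: 29 = Z + 1, so Z = 28.
Z = 28 is nickel, so the species is ^60_28 Ni.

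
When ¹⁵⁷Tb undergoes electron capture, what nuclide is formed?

Gd-157

Electron capture: mass number changes by +0, atomic number by -1.
A: 157 = 157; Z: 65 − 1 = 64.
Z = 64 is gadolinium, so the daughter is ¹⁵⁷Gd.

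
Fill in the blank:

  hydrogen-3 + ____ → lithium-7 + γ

alpha particle

Conserve mass number: 3 + A = 7 + 0, so A = 4.
Conserve atomic number: 1 + Z = 3 + 0, so Z = 2.
A = 4 and Z = 2 is helium-4 — an alpha particle.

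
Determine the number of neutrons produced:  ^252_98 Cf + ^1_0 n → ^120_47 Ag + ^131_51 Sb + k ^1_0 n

2

Conserve mass number: 253 = 120 + 131 + k, so k = 253 − 251 = 2.
Check atomic number: 98 = 47 + 51 + 0 = 98. ✓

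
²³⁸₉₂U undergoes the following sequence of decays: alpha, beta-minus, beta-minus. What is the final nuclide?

Start: (A, Z) = (238, 92).
After α: (234, 90).
After β⁻: (234, 91).
After β⁻: (234, 92).
Z = 92 is uranium.

U-234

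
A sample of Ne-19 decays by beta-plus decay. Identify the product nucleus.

Beta-plus decay: mass number changes by +0, atomic number by -1.
A: 19 = 19; Z: 10 − 1 = 9.
Z = 9 is fluorine, so the daughter is F-19.

F-19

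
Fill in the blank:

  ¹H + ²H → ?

He-3

Conserve mass number: 1 + 2 = A, so A = 3.
Conserve atomic number: 1 + 1 = Z, so Z = 2.
Z = 2 is helium, so the species is ³He.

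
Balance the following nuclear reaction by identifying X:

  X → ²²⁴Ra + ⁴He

Conserve mass number: A = 224 + 4, so A = 228.
Conserve atomic number: Z = 88 + 2, so Z = 90.
Z = 90 is thorium, so the species is ²²⁸Th.

Th-228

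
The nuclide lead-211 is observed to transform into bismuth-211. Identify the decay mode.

ΔA = 211 − 211 = 0; ΔZ = 83 − 82 = +1.
A is unchanged and Z rises by 1 — a neutron has become a proton (β⁻ decay).

beta-minus decay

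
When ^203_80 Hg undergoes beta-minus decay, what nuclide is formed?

Tl-203

Beta-minus decay: mass number changes by +0, atomic number by +1.
A: 203 = 203; Z: 80 + 1 = 81.
Z = 81 is thallium, so the daughter is ^203_81 Tl.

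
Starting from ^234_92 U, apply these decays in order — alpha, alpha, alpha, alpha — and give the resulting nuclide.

Start: (A, Z) = (234, 92).
After α: (230, 90).
After α: (226, 88).
After α: (222, 86).
After α: (218, 84).
Z = 84 is polonium.

Po-218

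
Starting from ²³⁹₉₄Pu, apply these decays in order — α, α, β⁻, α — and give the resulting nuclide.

Start: (A, Z) = (239, 94).
After α: (235, 92).
After α: (231, 90).
After β⁻: (231, 91).
After α: (227, 89).
Z = 89 is actinium.

Ac-227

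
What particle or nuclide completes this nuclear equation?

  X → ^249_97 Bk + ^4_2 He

Conserve mass number: A = 249 + 4, so A = 253.
Conserve atomic number: Z = 97 + 2, so Z = 99.
Z = 99 is einsteinium, so the species is ^253_99 Es.

Es-253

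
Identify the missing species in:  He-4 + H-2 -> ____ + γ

Li-6

Conserve mass number: 4 + 2 = A + 0, so A = 6.
Conserve atomic number: 2 + 1 = Z + 0, so Z = 3.
Z = 3 is lithium, so the species is Li-6.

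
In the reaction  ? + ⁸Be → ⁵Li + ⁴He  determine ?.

proton

Conserve mass number: A + 8 = 5 + 4, so A = 1.
Conserve atomic number: Z + 4 = 3 + 2, so Z = 1.
A = 1 and Z = 1 is ¹H — a proton.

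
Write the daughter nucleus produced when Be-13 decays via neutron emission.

Be-12

Neutron emission: mass number changes by -1, atomic number by +0.
A: 13 − 1 = 12; Z: 4 = 4.
Z = 4 is beryllium, so the daughter is Be-12.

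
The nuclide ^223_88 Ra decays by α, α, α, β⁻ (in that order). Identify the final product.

Bi-211

Start: (A, Z) = (223, 88).
After α: (219, 86).
After α: (215, 84).
After α: (211, 82).
After β⁻: (211, 83).
Z = 83 is bismuth.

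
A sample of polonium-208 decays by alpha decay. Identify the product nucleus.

Alpha decay: mass number changes by -4, atomic number by -2.
A: 208 − 4 = 204; Z: 84 − 2 = 82.
Z = 82 is lead, so the daughter is lead-204.

Pb-204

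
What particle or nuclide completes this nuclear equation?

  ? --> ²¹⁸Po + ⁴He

Conserve mass number: A = 218 + 4, so A = 222.
Conserve atomic number: Z = 84 + 2, so Z = 86.
Z = 86 is radon, so the species is ²²²Rn.

Rn-222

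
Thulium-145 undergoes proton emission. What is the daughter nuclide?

Proton emission: mass number changes by -1, atomic number by -1.
A: 145 − 1 = 144; Z: 69 − 1 = 68.
Z = 68 is erbium, so the daughter is erbium-144.

Er-144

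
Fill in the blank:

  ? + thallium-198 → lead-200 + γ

Conserve mass number: A + 198 = 200 + 0, so A = 2.
Conserve atomic number: Z + 81 = 82 + 0, so Z = 1.
A = 2 and Z = 1 is hydrogen-2 — a deuteron.

deuteron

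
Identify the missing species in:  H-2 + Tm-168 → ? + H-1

Conserve mass number: 2 + 168 = A + 1, so A = 169.
Conserve atomic number: 1 + 69 = Z + 1, so Z = 69.
Z = 69 is thulium, so the species is Tm-169.

Tm-169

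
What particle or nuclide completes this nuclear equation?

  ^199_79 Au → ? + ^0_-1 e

Hg-199

Conserve mass number: 199 = A + 0, so A = 199.
Conserve atomic number: 79 = Z − 1, so Z = 80.
Z = 80 is mercury, so the species is ^199_80 Hg.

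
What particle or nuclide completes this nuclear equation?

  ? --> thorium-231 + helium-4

Conserve mass number: A = 231 + 4, so A = 235.
Conserve atomic number: Z = 90 + 2, so Z = 92.
Z = 92 is uranium, so the species is uranium-235.

U-235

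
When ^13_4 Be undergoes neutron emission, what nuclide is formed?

Be-12

Neutron emission: mass number changes by -1, atomic number by +0.
A: 13 − 1 = 12; Z: 4 = 4.
Z = 4 is beryllium, so the daughter is ^12_4 Be.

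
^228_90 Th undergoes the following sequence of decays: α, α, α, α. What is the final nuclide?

Start: (A, Z) = (228, 90).
After α: (224, 88).
After α: (220, 86).
After α: (216, 84).
After α: (212, 82).
Z = 82 is lead.

Pb-212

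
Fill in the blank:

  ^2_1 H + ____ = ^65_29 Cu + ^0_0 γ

Conserve mass number: 2 + A = 65 + 0, so A = 63.
Conserve atomic number: 1 + Z = 29 + 0, so Z = 28.
Z = 28 is nickel, so the species is ^63_28 Ni.

Ni-63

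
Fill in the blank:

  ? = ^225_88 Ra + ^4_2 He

Conserve mass number: A = 225 + 4, so A = 229.
Conserve atomic number: Z = 88 + 2, so Z = 90.
Z = 90 is thorium, so the species is ^229_90 Th.

Th-229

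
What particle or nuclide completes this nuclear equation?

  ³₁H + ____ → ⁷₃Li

alpha particle

Conserve mass number: 3 + A = 7, so A = 4.
Conserve atomic number: 1 + Z = 3, so Z = 2.
A = 4 and Z = 2 is ⁴₂He — an alpha particle.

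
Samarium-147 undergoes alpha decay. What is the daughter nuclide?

Alpha decay: mass number changes by -4, atomic number by -2.
A: 147 − 4 = 143; Z: 62 − 2 = 60.
Z = 60 is neodymium, so the daughter is neodymium-143.

Nd-143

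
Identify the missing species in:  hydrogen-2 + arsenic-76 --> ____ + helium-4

Conserve mass number: 2 + 76 = A + 4, so A = 74.
Conserve atomic number: 1 + 33 = Z + 2, so Z = 32.
Z = 32 is germanium, so the species is germanium-74.

Ge-74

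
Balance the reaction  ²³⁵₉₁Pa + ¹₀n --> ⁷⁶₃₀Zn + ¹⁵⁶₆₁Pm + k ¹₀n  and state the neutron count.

Conserve mass number: 236 = 76 + 156 + k, so k = 236 − 232 = 4.
Check atomic number: 91 = 30 + 61 + 0 = 91. ✓

4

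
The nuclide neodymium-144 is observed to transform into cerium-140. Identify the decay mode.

ΔA = 140 − 144 = -4; ΔZ = 58 − 60 = -2.
A drops by 4 and Z drops by 2 — the signature of alpha emission.

alpha decay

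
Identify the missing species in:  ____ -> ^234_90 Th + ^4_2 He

Conserve mass number: A = 234 + 4, so A = 238.
Conserve atomic number: Z = 90 + 2, so Z = 92.
Z = 92 is uranium, so the species is ^238_92 U.

U-238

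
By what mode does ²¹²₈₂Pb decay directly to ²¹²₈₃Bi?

beta-minus decay

ΔA = 212 − 212 = 0; ΔZ = 83 − 82 = +1.
A is unchanged and Z rises by 1 — a neutron has become a proton (β⁻ decay).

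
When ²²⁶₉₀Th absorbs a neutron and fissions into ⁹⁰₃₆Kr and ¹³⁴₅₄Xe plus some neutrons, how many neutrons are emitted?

3

Conserve mass number: 227 = 90 + 134 + k, so k = 227 − 224 = 3.
Check atomic number: 90 = 36 + 54 + 0 = 90. ✓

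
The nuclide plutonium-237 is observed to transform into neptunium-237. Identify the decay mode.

beta-plus decay or electron capture

ΔA = 237 − 237 = 0; ΔZ = 93 − 94 = -1.
A is unchanged and Z drops by 1 — a proton has become a neutron (β⁺ emission or electron capture).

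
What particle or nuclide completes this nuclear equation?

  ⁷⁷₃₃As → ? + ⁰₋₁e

Conserve mass number: 77 = A + 0, so A = 77.
Conserve atomic number: 33 = Z − 1, so Z = 34.
Z = 34 is selenium, so the species is ⁷⁷₃₄Se.

Se-77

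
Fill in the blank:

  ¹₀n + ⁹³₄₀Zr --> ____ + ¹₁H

Y-93

Conserve mass number: 1 + 93 = A + 1, so A = 93.
Conserve atomic number: 0 + 40 = Z + 1, so Z = 39.
Z = 39 is yttrium, so the species is ⁹³₃₉Y.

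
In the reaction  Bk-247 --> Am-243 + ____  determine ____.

alpha particle

Conserve mass number: 247 = 243 + A, so A = 4.
Conserve atomic number: 97 = 95 + Z, so Z = 2.
A = 4 and Z = 2 is He-4 — an alpha particle.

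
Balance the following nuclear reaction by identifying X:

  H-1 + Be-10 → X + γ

Conserve mass number: 1 + 10 = A + 0, so A = 11.
Conserve atomic number: 1 + 4 = Z + 0, so Z = 5.
Z = 5 is boron, so the species is B-11.

B-11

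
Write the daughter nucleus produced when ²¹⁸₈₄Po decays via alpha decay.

Alpha decay: mass number changes by -4, atomic number by -2.
A: 218 − 4 = 214; Z: 84 − 2 = 82.
Z = 82 is lead, so the daughter is ²¹⁴₈₂Pb.

Pb-214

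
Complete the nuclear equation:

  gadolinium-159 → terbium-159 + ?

beta-minus particle

Conserve mass number: 159 = 159 + A, so A = 0.
Conserve atomic number: 64 = 65 + Z, so Z = -1.
A = 0 and Z = -1 is e⁻ — a beta-minus particle.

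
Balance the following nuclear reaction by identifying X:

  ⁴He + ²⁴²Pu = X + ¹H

Conserve mass number: 4 + 242 = A + 1, so A = 245.
Conserve atomic number: 2 + 94 = Z + 1, so Z = 95.
Z = 95 is americium, so the species is ²⁴⁵Am.

Am-245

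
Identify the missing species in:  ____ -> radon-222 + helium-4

Ra-226

Conserve mass number: A = 222 + 4, so A = 226.
Conserve atomic number: Z = 86 + 2, so Z = 88.
Z = 88 is radium, so the species is radium-226.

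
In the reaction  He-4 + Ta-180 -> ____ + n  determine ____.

Re-183

Conserve mass number: 4 + 180 = A + 1, so A = 183.
Conserve atomic number: 2 + 73 = Z + 0, so Z = 75.
Z = 75 is rhenium, so the species is Re-183.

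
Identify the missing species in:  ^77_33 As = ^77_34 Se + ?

Conserve mass number: 77 = 77 + A, so A = 0.
Conserve atomic number: 33 = 34 + Z, so Z = -1.
A = 0 and Z = -1 is ^0_-1 e — a beta-minus particle.

beta-minus particle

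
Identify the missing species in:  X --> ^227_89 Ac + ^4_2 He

Conserve mass number: A = 227 + 4, so A = 231.
Conserve atomic number: Z = 89 + 2, so Z = 91.
Z = 91 is protactinium, so the species is ^231_91 Pa.

Pa-231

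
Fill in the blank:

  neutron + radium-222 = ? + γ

Ra-223

Conserve mass number: 1 + 222 = A + 0, so A = 223.
Conserve atomic number: 0 + 88 = Z + 0, so Z = 88.
Z = 88 is radium, so the species is radium-223.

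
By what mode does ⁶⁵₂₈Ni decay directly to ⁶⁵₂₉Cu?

beta-minus decay

ΔA = 65 − 65 = 0; ΔZ = 29 − 28 = +1.
A is unchanged and Z rises by 1 — a neutron has become a proton (β⁻ decay).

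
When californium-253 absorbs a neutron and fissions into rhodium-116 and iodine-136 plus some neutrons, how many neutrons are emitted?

2

Conserve mass number: 254 = 116 + 136 + k, so k = 254 − 252 = 2.
Check atomic number: 98 = 45 + 53 + 0 = 98. ✓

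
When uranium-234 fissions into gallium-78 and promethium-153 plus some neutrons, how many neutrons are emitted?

Conserve mass number: 234 = 78 + 153 + k, so k = 234 − 231 = 3.
Check atomic number: 92 = 31 + 61 + 0 = 92. ✓

3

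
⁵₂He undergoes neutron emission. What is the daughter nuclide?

He-4

Neutron emission: mass number changes by -1, atomic number by +0.
A: 5 − 1 = 4; Z: 2 = 2.
Z = 2 is helium, so the daughter is ⁴₂He.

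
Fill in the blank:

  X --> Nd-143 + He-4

Sm-147

Conserve mass number: A = 143 + 4, so A = 147.
Conserve atomic number: Z = 60 + 2, so Z = 62.
Z = 62 is samarium, so the species is Sm-147.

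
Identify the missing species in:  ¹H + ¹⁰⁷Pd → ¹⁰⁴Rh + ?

Conserve mass number: 1 + 107 = 104 + A, so A = 4.
Conserve atomic number: 1 + 46 = 45 + Z, so Z = 2.
A = 4 and Z = 2 is ⁴He — an alpha particle.

alpha particle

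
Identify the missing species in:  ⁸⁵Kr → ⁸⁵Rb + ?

Conserve mass number: 85 = 85 + A, so A = 0.
Conserve atomic number: 36 = 37 + Z, so Z = -1.
A = 0 and Z = -1 is e⁻ — a beta-minus particle.

beta-minus particle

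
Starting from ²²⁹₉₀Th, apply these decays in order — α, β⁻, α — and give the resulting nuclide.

Fr-221

Start: (A, Z) = (229, 90).
After α: (225, 88).
After β⁻: (225, 89).
After α: (221, 87).
Z = 87 is francium.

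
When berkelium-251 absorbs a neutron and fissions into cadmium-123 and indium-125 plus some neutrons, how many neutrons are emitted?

Conserve mass number: 252 = 123 + 125 + k, so k = 252 − 248 = 4.
Check atomic number: 97 = 48 + 49 + 0 = 97. ✓

4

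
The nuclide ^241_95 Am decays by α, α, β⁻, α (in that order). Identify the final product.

Th-229

Start: (A, Z) = (241, 95).
After α: (237, 93).
After α: (233, 91).
After β⁻: (233, 92).
After α: (229, 90).
Z = 90 is thorium.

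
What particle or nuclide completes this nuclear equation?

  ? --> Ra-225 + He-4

Conserve mass number: A = 225 + 4, so A = 229.
Conserve atomic number: Z = 88 + 2, so Z = 90.
Z = 90 is thorium, so the species is Th-229.

Th-229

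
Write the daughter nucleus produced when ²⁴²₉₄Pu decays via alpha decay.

Alpha decay: mass number changes by -4, atomic number by -2.
A: 242 − 4 = 238; Z: 94 − 2 = 92.
Z = 92 is uranium, so the daughter is ²³⁸₉₂U.

U-238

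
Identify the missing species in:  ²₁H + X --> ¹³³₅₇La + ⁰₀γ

Ba-131

Conserve mass number: 2 + A = 133 + 0, so A = 131.
Conserve atomic number: 1 + Z = 57 + 0, so Z = 56.
Z = 56 is barium, so the species is ¹³¹₅₆Ba.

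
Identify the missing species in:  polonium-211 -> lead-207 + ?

Conserve mass number: 211 = 207 + A, so A = 4.
Conserve atomic number: 84 = 82 + Z, so Z = 2.
A = 4 and Z = 2 is helium-4 — an alpha particle.

alpha particle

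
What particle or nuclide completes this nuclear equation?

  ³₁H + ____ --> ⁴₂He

proton

Conserve mass number: 3 + A = 4, so A = 1.
Conserve atomic number: 1 + Z = 2, so Z = 1.
A = 1 and Z = 1 is ¹₁H — a proton.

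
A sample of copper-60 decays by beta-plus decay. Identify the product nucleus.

Beta-plus decay: mass number changes by +0, atomic number by -1.
A: 60 = 60; Z: 29 − 1 = 28.
Z = 28 is nickel, so the daughter is nickel-60.

Ni-60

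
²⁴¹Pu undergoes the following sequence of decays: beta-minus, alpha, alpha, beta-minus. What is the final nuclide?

U-233

Start: (A, Z) = (241, 94).
After β⁻: (241, 95).
After α: (237, 93).
After α: (233, 91).
After β⁻: (233, 92).
Z = 92 is uranium.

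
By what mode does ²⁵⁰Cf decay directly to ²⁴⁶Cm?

ΔA = 246 − 250 = -4; ΔZ = 96 − 98 = -2.
A drops by 4 and Z drops by 2 — the signature of alpha emission.

alpha decay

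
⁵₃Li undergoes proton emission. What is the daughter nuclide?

He-4

Proton emission: mass number changes by -1, atomic number by -1.
A: 5 − 1 = 4; Z: 3 − 1 = 2.
Z = 2 is helium, so the daughter is ⁴₂He.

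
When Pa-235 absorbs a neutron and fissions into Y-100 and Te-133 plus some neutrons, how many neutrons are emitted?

3

Conserve mass number: 236 = 100 + 133 + k, so k = 236 − 233 = 3.
Check atomic number: 91 = 39 + 52 + 0 = 91. ✓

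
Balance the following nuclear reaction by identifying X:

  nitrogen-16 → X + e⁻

O-16

Conserve mass number: 16 = A + 0, so A = 16.
Conserve atomic number: 7 = Z − 1, so Z = 8.
Z = 8 is oxygen, so the species is oxygen-16.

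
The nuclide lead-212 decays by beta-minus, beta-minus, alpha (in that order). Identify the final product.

Pb-208

Start: (A, Z) = (212, 82).
After β⁻: (212, 83).
After β⁻: (212, 84).
After α: (208, 82).
Z = 82 is lead.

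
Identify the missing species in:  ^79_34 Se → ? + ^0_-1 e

Br-79

Conserve mass number: 79 = A + 0, so A = 79.
Conserve atomic number: 34 = Z − 1, so Z = 35.
Z = 35 is bromine, so the species is ^79_35 Br.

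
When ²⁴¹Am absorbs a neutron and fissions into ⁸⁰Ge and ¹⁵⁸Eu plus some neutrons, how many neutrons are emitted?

Conserve mass number: 242 = 80 + 158 + k, so k = 242 − 238 = 4.
Check atomic number: 95 = 32 + 63 + 0 = 95. ✓

4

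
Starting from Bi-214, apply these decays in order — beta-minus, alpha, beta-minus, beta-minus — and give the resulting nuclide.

Po-210

Start: (A, Z) = (214, 83).
After β⁻: (214, 84).
After α: (210, 82).
After β⁻: (210, 83).
After β⁻: (210, 84).
Z = 84 is polonium.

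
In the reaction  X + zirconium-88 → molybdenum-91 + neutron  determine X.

Conserve mass number: A + 88 = 91 + 1, so A = 4.
Conserve atomic number: Z + 40 = 42 + 0, so Z = 2.
A = 4 and Z = 2 is helium-4 — an alpha particle.

alpha particle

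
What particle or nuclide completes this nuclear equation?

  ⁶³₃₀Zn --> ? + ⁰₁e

Conserve mass number: 63 = A + 0, so A = 63.
Conserve atomic number: 30 = Z + 1, so Z = 29.
Z = 29 is copper, so the species is ⁶³₂₉Cu.

Cu-63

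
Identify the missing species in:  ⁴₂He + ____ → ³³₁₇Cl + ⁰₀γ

Conserve mass number: 4 + A = 33 + 0, so A = 29.
Conserve atomic number: 2 + Z = 17 + 0, so Z = 15.
Z = 15 is phosphorus, so the species is ²⁹₁₅P.

P-29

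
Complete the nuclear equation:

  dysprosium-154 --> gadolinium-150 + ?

Conserve mass number: 154 = 150 + A, so A = 4.
Conserve atomic number: 66 = 64 + Z, so Z = 2.
A = 4 and Z = 2 is helium-4 — an alpha particle.

alpha particle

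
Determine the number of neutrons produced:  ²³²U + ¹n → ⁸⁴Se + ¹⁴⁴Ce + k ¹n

Conserve mass number: 233 = 84 + 144 + k, so k = 233 − 228 = 5.
Check atomic number: 92 = 34 + 58 + 0 = 92. ✓

5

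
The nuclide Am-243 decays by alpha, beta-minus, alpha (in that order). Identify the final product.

Start: (A, Z) = (243, 95).
After α: (239, 93).
After β⁻: (239, 94).
After α: (235, 92).
Z = 92 is uranium.

U-235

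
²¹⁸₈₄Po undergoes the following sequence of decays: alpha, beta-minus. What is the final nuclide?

Start: (A, Z) = (218, 84).
After α: (214, 82).
After β⁻: (214, 83).
Z = 83 is bismuth.

Bi-214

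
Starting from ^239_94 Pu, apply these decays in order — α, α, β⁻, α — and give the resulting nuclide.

Start: (A, Z) = (239, 94).
After α: (235, 92).
After α: (231, 90).
After β⁻: (231, 91).
After α: (227, 89).
Z = 89 is actinium.

Ac-227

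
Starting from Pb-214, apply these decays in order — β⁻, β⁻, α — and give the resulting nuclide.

Start: (A, Z) = (214, 82).
After β⁻: (214, 83).
After β⁻: (214, 84).
After α: (210, 82).
Z = 82 is lead.

Pb-210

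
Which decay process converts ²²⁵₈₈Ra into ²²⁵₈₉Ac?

ΔA = 225 − 225 = 0; ΔZ = 89 − 88 = +1.
A is unchanged and Z rises by 1 — a neutron has become a proton (β⁻ decay).

beta-minus decay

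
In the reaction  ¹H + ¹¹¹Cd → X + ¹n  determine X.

Conserve mass number: 1 + 111 = A + 1, so A = 111.
Conserve atomic number: 1 + 48 = Z + 0, so Z = 49.
Z = 49 is indium, so the species is ¹¹¹In.

In-111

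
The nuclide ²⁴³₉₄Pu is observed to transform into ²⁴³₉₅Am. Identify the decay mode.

beta-minus decay

ΔA = 243 − 243 = 0; ΔZ = 95 − 94 = +1.
A is unchanged and Z rises by 1 — a neutron has become a proton (β⁻ decay).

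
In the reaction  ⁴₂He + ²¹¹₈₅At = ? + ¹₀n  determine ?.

Fr-214

Conserve mass number: 4 + 211 = A + 1, so A = 214.
Conserve atomic number: 2 + 85 = Z + 0, so Z = 87.
Z = 87 is francium, so the species is ²¹⁴₈₇Fr.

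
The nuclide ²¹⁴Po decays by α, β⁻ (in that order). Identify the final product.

Bi-210

Start: (A, Z) = (214, 84).
After α: (210, 82).
After β⁻: (210, 83).
Z = 83 is bismuth.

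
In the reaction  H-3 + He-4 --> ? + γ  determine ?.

Conserve mass number: 3 + 4 = A + 0, so A = 7.
Conserve atomic number: 1 + 2 = Z + 0, so Z = 3.
Z = 3 is lithium, so the species is Li-7.

Li-7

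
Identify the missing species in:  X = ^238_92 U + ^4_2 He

Pu-242

Conserve mass number: A = 238 + 4, so A = 242.
Conserve atomic number: Z = 92 + 2, so Z = 94.
Z = 94 is plutonium, so the species is ^242_94 Pu.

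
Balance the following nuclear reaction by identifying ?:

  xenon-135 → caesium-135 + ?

Conserve mass number: 135 = 135 + A, so A = 0.
Conserve atomic number: 54 = 55 + Z, so Z = -1.
A = 0 and Z = -1 is e⁻ — a beta-minus particle.

beta-minus particle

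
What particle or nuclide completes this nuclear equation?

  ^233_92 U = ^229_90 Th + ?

Conserve mass number: 233 = 229 + A, so A = 4.
Conserve atomic number: 92 = 90 + Z, so Z = 2.
A = 4 and Z = 2 is ^4_2 He — an alpha particle.

alpha particle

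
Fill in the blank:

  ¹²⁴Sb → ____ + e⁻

Conserve mass number: 124 = A + 0, so A = 124.
Conserve atomic number: 51 = Z − 1, so Z = 52.
Z = 52 is tellurium, so the species is ¹²⁴Te.

Te-124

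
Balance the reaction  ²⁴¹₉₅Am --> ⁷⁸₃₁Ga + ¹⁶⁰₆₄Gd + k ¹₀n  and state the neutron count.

3

Conserve mass number: 241 = 78 + 160 + k, so k = 241 − 238 = 3.
Check atomic number: 95 = 31 + 64 + 0 = 95. ✓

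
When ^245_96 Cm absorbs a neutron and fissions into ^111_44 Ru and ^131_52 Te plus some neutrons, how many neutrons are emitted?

Conserve mass number: 246 = 111 + 131 + k, so k = 246 − 242 = 4.
Check atomic number: 96 = 44 + 52 + 0 = 96. ✓

4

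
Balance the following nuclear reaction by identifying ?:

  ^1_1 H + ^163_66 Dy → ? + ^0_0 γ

Ho-164

Conserve mass number: 1 + 163 = A + 0, so A = 164.
Conserve atomic number: 1 + 66 = Z + 0, so Z = 67.
Z = 67 is holmium, so the species is ^164_67 Ho.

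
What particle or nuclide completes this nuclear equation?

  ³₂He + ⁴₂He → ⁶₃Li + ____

proton

Conserve mass number: 3 + 4 = 6 + A, so A = 1.
Conserve atomic number: 2 + 2 = 3 + Z, so Z = 1.
A = 1 and Z = 1 is ¹₁H — a proton.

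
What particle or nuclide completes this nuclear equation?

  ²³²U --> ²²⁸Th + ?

alpha particle

Conserve mass number: 232 = 228 + A, so A = 4.
Conserve atomic number: 92 = 90 + Z, so Z = 2.
A = 4 and Z = 2 is ⁴He — an alpha particle.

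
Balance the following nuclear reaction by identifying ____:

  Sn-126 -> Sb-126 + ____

Conserve mass number: 126 = 126 + A, so A = 0.
Conserve atomic number: 50 = 51 + Z, so Z = -1.
A = 0 and Z = -1 is e⁻ — a beta-minus particle.

beta-minus particle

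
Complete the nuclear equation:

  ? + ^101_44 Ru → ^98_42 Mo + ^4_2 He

neutron

Conserve mass number: A + 101 = 98 + 4, so A = 1.
Conserve atomic number: Z + 44 = 42 + 2, so Z = 0.
A = 1 and Z = 0 is ^1_0 n — a neutron.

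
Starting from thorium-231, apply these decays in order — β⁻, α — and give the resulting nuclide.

Start: (A, Z) = (231, 90).
After β⁻: (231, 91).
After α: (227, 89).
Z = 89 is actinium.

Ac-227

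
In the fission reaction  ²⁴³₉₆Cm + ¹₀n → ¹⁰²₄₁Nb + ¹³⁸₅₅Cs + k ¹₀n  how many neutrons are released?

4

Conserve mass number: 244 = 102 + 138 + k, so k = 244 − 240 = 4.
Check atomic number: 96 = 41 + 55 + 0 = 96. ✓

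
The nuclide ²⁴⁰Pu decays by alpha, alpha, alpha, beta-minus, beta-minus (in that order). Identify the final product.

Th-228

Start: (A, Z) = (240, 94).
After α: (236, 92).
After α: (232, 90).
After α: (228, 88).
After β⁻: (228, 89).
After β⁻: (228, 90).
Z = 90 is thorium.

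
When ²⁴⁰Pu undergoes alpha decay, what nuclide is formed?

Alpha decay: mass number changes by -4, atomic number by -2.
A: 240 − 4 = 236; Z: 94 − 2 = 92.
Z = 92 is uranium, so the daughter is ²³⁶U.

U-236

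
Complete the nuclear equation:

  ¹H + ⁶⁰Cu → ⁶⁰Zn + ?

neutron

Conserve mass number: 1 + 60 = 60 + A, so A = 1.
Conserve atomic number: 1 + 29 = 30 + Z, so Z = 0.
A = 1 and Z = 0 is ¹n — a neutron.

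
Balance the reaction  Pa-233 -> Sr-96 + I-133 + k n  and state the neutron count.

Conserve mass number: 233 = 96 + 133 + k, so k = 233 − 229 = 4.
Check atomic number: 91 = 38 + 53 + 0 = 91. ✓

4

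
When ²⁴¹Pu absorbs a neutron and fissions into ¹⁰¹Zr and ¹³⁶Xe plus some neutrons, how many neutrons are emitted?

Conserve mass number: 242 = 101 + 136 + k, so k = 242 − 237 = 5.
Check atomic number: 94 = 40 + 54 + 0 = 94. ✓

5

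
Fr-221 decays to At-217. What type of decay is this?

ΔA = 217 − 221 = -4; ΔZ = 85 − 87 = -2.
A drops by 4 and Z drops by 2 — the signature of alpha emission.

alpha decay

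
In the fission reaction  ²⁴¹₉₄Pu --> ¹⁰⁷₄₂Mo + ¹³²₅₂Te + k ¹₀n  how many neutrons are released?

2

Conserve mass number: 241 = 107 + 132 + k, so k = 241 − 239 = 2.
Check atomic number: 94 = 42 + 52 + 0 = 94. ✓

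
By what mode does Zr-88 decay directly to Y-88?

ΔA = 88 − 88 = 0; ΔZ = 39 − 40 = -1.
A is unchanged and Z drops by 1 — a proton has become a neutron (β⁺ emission or electron capture).

beta-plus decay or electron capture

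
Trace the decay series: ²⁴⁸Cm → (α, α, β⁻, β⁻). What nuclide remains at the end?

Pu-240

Start: (A, Z) = (248, 96).
After α: (244, 94).
After α: (240, 92).
After β⁻: (240, 93).
After β⁻: (240, 94).
Z = 94 is plutonium.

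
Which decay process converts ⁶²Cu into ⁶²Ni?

beta-plus decay or electron capture

ΔA = 62 − 62 = 0; ΔZ = 28 − 29 = -1.
A is unchanged and Z drops by 1 — a proton has become a neutron (β⁺ emission or electron capture).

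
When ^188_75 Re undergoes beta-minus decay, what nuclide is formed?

Beta-minus decay: mass number changes by +0, atomic number by +1.
A: 188 = 188; Z: 75 + 1 = 76.
Z = 76 is osmium, so the daughter is ^188_76 Os.

Os-188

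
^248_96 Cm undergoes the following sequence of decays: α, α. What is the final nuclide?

Start: (A, Z) = (248, 96).
After α: (244, 94).
After α: (240, 92).
Z = 92 is uranium.

U-240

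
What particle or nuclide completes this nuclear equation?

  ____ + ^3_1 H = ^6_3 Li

He-3

Conserve mass number: A + 3 = 6, so A = 3.
Conserve atomic number: Z + 1 = 3, so Z = 2.
Z = 2 is helium, so the species is ^3_2 He.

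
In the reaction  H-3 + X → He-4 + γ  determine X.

Conserve mass number: 3 + A = 4 + 0, so A = 1.
Conserve atomic number: 1 + Z = 2 + 0, so Z = 1.
A = 1 and Z = 1 is H-1 — a proton.

proton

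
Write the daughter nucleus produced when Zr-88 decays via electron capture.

Y-88

Electron capture: mass number changes by +0, atomic number by -1.
A: 88 = 88; Z: 40 − 1 = 39.
Z = 39 is yttrium, so the daughter is Y-88.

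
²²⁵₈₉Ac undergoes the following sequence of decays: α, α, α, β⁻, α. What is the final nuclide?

Pb-209

Start: (A, Z) = (225, 89).
After α: (221, 87).
After α: (217, 85).
After α: (213, 83).
After β⁻: (213, 84).
After α: (209, 82).
Z = 82 is lead.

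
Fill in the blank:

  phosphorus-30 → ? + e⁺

Si-30

Conserve mass number: 30 = A + 0, so A = 30.
Conserve atomic number: 15 = Z + 1, so Z = 14.
Z = 14 is silicon, so the species is silicon-30.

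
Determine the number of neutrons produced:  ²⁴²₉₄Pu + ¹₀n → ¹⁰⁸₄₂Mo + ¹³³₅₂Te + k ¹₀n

Conserve mass number: 243 = 108 + 133 + k, so k = 243 − 241 = 2.
Check atomic number: 94 = 42 + 52 + 0 = 94. ✓

2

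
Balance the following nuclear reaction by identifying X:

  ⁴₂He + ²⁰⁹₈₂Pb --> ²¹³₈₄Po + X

gamma ray

Conserve mass number: 4 + 209 = 213 + A, so A = 0.
Conserve atomic number: 2 + 82 = 84 + Z, so Z = 0.
A = 0 and Z = 0 is ⁰₀γ — a gamma ray.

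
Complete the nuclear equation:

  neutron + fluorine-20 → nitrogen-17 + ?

alpha particle

Conserve mass number: 1 + 20 = 17 + A, so A = 4.
Conserve atomic number: 0 + 9 = 7 + Z, so Z = 2.
A = 4 and Z = 2 is helium-4 — an alpha particle.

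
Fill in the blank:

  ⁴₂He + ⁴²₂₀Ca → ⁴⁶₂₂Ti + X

gamma ray

Conserve mass number: 4 + 42 = 46 + A, so A = 0.
Conserve atomic number: 2 + 20 = 22 + Z, so Z = 0.
A = 0 and Z = 0 is ⁰₀γ — a gamma ray.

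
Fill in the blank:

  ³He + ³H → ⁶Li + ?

gamma ray

Conserve mass number: 3 + 3 = 6 + A, so A = 0.
Conserve atomic number: 2 + 1 = 3 + Z, so Z = 0.
A = 0 and Z = 0 is γ — a gamma ray.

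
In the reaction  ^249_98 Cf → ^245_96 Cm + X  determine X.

alpha particle

Conserve mass number: 249 = 245 + A, so A = 4.
Conserve atomic number: 98 = 96 + Z, so Z = 2.
A = 4 and Z = 2 is ^4_2 He — an alpha particle.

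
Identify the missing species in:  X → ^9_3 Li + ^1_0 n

Conserve mass number: A = 9 + 1, so A = 10.
Conserve atomic number: Z = 3 + 0, so Z = 3.
Z = 3 is lithium, so the species is ^10_3 Li.

Li-10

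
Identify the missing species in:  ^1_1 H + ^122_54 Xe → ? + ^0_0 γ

Conserve mass number: 1 + 122 = A + 0, so A = 123.
Conserve atomic number: 1 + 54 = Z + 0, so Z = 55.
Z = 55 is caesium, so the species is ^123_55 Cs.

Cs-123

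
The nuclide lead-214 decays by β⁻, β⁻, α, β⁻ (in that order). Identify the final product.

Start: (A, Z) = (214, 82).
After β⁻: (214, 83).
After β⁻: (214, 84).
After α: (210, 82).
After β⁻: (210, 83).
Z = 83 is bismuth.

Bi-210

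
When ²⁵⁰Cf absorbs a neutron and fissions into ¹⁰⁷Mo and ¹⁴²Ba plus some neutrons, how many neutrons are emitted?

2

Conserve mass number: 251 = 107 + 142 + k, so k = 251 − 249 = 2.
Check atomic number: 98 = 42 + 56 + 0 = 98. ✓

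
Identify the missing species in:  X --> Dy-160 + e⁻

Conserve mass number: A = 160 + 0, so A = 160.
Conserve atomic number: Z = 66 − 1, so Z = 65.
Z = 65 is terbium, so the species is Tb-160.

Tb-160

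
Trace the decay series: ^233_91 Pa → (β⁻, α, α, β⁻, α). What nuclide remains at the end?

Fr-221

Start: (A, Z) = (233, 91).
After β⁻: (233, 92).
After α: (229, 90).
After α: (225, 88).
After β⁻: (225, 89).
After α: (221, 87).
Z = 87 is francium.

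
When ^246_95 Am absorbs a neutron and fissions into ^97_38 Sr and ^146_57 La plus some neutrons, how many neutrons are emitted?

Conserve mass number: 247 = 97 + 146 + k, so k = 247 − 243 = 4.
Check atomic number: 95 = 38 + 57 + 0 = 95. ✓

4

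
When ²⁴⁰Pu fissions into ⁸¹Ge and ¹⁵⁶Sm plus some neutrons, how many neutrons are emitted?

Conserve mass number: 240 = 81 + 156 + k, so k = 240 − 237 = 3.
Check atomic number: 94 = 32 + 62 + 0 = 94. ✓

3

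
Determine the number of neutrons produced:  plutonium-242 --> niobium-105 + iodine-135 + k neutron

2

Conserve mass number: 242 = 105 + 135 + k, so k = 242 − 240 = 2.
Check atomic number: 94 = 41 + 53 + 0 = 94. ✓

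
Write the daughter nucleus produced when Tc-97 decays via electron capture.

Electron capture: mass number changes by +0, atomic number by -1.
A: 97 = 97; Z: 43 − 1 = 42.
Z = 42 is molybdenum, so the daughter is Mo-97.

Mo-97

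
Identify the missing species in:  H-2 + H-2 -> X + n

Conserve mass number: 2 + 2 = A + 1, so A = 3.
Conserve atomic number: 1 + 1 = Z + 0, so Z = 2.
Z = 2 is helium, so the species is He-3.

He-3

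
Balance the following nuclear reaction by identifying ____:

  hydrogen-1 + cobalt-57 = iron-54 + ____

Conserve mass number: 1 + 57 = 54 + A, so A = 4.
Conserve atomic number: 1 + 27 = 26 + Z, so Z = 2.
A = 4 and Z = 2 is helium-4 — an alpha particle.

alpha particle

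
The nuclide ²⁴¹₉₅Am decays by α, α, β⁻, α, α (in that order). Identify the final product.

Ra-225

Start: (A, Z) = (241, 95).
After α: (237, 93).
After α: (233, 91).
After β⁻: (233, 92).
After α: (229, 90).
After α: (225, 88).
Z = 88 is radium.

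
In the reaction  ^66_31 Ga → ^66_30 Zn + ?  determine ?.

positron

Conserve mass number: 66 = 66 + A, so A = 0.
Conserve atomic number: 31 = 30 + Z, so Z = 1.
A = 0 and Z = 1 is ^0_1 e — a positron.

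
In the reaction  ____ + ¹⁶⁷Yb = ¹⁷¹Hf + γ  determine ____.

Conserve mass number: A + 167 = 171 + 0, so A = 4.
Conserve atomic number: Z + 70 = 72 + 0, so Z = 2.
A = 4 and Z = 2 is ⁴He — an alpha particle.

alpha particle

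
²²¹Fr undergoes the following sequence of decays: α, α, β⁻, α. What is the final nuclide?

Pb-209

Start: (A, Z) = (221, 87).
After α: (217, 85).
After α: (213, 83).
After β⁻: (213, 84).
After α: (209, 82).
Z = 82 is lead.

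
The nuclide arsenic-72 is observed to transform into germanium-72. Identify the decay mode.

ΔA = 72 − 72 = 0; ΔZ = 32 − 33 = -1.
A is unchanged and Z drops by 1 — a proton has become a neutron (β⁺ emission or electron capture).

beta-plus decay or electron capture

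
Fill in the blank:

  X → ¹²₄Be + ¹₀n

Conserve mass number: A = 12 + 1, so A = 13.
Conserve atomic number: Z = 4 + 0, so Z = 4.
Z = 4 is beryllium, so the species is ¹³₄Be.

Be-13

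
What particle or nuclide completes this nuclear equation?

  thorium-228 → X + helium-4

Conserve mass number: 228 = A + 4, so A = 224.
Conserve atomic number: 90 = Z + 2, so Z = 88.
Z = 88 is radium, so the species is radium-224.

Ra-224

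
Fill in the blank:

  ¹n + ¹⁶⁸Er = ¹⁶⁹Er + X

gamma ray

Conserve mass number: 1 + 168 = 169 + A, so A = 0.
Conserve atomic number: 0 + 68 = 68 + Z, so Z = 0.
A = 0 and Z = 0 is γ — a gamma ray.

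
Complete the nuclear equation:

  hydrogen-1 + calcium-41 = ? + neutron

Conserve mass number: 1 + 41 = A + 1, so A = 41.
Conserve atomic number: 1 + 20 = Z + 0, so Z = 21.
Z = 21 is scandium, so the species is scandium-41.

Sc-41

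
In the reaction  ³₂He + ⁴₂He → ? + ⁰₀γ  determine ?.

Be-7

Conserve mass number: 3 + 4 = A + 0, so A = 7.
Conserve atomic number: 2 + 2 = Z + 0, so Z = 4.
Z = 4 is beryllium, so the species is ⁷₄Be.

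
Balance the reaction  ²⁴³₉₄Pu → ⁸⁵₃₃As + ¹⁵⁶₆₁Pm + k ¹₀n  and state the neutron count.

2

Conserve mass number: 243 = 85 + 156 + k, so k = 243 − 241 = 2.
Check atomic number: 94 = 33 + 61 + 0 = 94. ✓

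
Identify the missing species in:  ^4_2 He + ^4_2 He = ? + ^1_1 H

Li-7

Conserve mass number: 4 + 4 = A + 1, so A = 7.
Conserve atomic number: 2 + 2 = Z + 1, so Z = 3.
Z = 3 is lithium, so the species is ^7_3 Li.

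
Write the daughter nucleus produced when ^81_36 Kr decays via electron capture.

Br-81

Electron capture: mass number changes by +0, atomic number by -1.
A: 81 = 81; Z: 36 − 1 = 35.
Z = 35 is bromine, so the daughter is ^81_35 Br.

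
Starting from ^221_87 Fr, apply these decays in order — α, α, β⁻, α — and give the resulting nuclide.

Pb-209

Start: (A, Z) = (221, 87).
After α: (217, 85).
After α: (213, 83).
After β⁻: (213, 84).
After α: (209, 82).
Z = 82 is lead.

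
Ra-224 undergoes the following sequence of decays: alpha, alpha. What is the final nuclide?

Po-216

Start: (A, Z) = (224, 88).
After α: (220, 86).
After α: (216, 84).
Z = 84 is polonium.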